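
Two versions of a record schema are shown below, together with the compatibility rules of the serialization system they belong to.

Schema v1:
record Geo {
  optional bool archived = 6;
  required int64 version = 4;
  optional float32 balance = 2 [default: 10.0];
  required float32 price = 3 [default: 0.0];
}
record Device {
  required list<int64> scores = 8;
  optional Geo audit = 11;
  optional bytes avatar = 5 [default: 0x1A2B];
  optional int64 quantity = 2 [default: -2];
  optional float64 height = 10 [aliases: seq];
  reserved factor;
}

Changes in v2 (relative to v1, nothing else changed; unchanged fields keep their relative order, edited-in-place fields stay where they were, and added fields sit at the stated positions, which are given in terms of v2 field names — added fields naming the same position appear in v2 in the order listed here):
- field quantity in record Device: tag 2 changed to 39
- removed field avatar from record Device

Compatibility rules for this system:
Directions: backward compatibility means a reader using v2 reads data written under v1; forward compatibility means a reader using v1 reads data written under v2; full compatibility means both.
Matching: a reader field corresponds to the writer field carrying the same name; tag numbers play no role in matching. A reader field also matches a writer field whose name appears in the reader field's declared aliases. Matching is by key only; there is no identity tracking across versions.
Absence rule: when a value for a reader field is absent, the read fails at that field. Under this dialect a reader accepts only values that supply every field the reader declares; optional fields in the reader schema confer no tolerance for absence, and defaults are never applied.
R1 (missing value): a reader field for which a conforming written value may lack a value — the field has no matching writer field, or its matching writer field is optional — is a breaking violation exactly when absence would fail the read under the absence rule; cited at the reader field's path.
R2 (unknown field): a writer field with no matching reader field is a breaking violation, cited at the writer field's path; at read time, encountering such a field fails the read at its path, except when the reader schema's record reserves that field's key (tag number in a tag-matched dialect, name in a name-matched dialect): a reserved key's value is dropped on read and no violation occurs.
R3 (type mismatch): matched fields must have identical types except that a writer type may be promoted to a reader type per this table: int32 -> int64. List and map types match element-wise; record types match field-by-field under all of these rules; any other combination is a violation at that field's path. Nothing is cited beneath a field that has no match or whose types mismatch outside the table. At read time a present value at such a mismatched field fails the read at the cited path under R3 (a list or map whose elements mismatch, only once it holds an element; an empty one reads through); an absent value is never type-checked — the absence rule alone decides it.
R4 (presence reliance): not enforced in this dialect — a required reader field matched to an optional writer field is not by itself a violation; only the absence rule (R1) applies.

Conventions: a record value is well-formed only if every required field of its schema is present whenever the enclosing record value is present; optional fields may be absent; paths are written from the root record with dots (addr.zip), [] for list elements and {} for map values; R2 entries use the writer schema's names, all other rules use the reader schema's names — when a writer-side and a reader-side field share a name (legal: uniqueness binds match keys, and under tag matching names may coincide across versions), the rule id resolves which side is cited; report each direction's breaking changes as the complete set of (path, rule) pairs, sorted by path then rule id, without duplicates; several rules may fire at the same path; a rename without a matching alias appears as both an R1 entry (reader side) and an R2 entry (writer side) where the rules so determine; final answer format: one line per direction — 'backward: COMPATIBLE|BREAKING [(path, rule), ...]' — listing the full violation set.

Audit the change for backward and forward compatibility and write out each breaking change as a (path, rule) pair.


each type pair in Device: writer, then reader
backward on Device — v2 reading data written by v1:
  scores: list<int64> -> list<int64>, writer required; from scores
  audit: Geo -> Geo, writer optional; from audit
  quantity: int64 -> int64, writer optional; from quantity
  height: float64 -> float64, writer optional; from height
  leftover writer field: avatar
  audit.archived: bool -> bool, writer optional; from audit.archived
  audit.version: int64 -> int64, writer required; from audit.version
  audit.balance: float32 -> float32, writer optional; from audit.balance
  audit.price: float32 -> float32, writer required; from audit.price
  violation R1 at audit
  violation R1 at audit.archived
  violation R1 at audit.balance
  violation R2 at avatar
  violation R1 at height
  violation R1 at quantity
  => 6 violation(s): backward is BREAKING for Device
forward on Device — v1 reading data written by v2:
  scores: list<int64> -> list<int64>, writer required; from scores
  audit: Geo -> Geo, writer optional; from audit
  avatar has no writer counterpart
  quantity: int64 -> int64, writer optional; from quantity
  height: float64 -> float64, writer optional; from height
  audit.archived: bool -> bool, writer optional; from audit.archived
  audit.version: int64 -> int64, writer required; from audit.version
  audit.balance: float32 -> float32, writer optional; from audit.balance
  audit.price: float32 -> float32, writer required; from audit.price
  violation R1 at audit
  violation R1 at audit.archived
  violation R1 at audit.balance
  violation R1 at avatar
  violation R1 at height
  violation R1 at quantity
  => 6 violation(s): forward is BREAKING for Device

backward: BREAKING [(audit, R1), (audit.archived, R1), (audit.balance, R1), (avatar, R2), (height, R1), (quantity, R1)]; forward: BREAKING [(audit, R1), (audit.archived, R1), (audit.balance, R1), (avatar, R1), (height, R1), (quantity, R1)]


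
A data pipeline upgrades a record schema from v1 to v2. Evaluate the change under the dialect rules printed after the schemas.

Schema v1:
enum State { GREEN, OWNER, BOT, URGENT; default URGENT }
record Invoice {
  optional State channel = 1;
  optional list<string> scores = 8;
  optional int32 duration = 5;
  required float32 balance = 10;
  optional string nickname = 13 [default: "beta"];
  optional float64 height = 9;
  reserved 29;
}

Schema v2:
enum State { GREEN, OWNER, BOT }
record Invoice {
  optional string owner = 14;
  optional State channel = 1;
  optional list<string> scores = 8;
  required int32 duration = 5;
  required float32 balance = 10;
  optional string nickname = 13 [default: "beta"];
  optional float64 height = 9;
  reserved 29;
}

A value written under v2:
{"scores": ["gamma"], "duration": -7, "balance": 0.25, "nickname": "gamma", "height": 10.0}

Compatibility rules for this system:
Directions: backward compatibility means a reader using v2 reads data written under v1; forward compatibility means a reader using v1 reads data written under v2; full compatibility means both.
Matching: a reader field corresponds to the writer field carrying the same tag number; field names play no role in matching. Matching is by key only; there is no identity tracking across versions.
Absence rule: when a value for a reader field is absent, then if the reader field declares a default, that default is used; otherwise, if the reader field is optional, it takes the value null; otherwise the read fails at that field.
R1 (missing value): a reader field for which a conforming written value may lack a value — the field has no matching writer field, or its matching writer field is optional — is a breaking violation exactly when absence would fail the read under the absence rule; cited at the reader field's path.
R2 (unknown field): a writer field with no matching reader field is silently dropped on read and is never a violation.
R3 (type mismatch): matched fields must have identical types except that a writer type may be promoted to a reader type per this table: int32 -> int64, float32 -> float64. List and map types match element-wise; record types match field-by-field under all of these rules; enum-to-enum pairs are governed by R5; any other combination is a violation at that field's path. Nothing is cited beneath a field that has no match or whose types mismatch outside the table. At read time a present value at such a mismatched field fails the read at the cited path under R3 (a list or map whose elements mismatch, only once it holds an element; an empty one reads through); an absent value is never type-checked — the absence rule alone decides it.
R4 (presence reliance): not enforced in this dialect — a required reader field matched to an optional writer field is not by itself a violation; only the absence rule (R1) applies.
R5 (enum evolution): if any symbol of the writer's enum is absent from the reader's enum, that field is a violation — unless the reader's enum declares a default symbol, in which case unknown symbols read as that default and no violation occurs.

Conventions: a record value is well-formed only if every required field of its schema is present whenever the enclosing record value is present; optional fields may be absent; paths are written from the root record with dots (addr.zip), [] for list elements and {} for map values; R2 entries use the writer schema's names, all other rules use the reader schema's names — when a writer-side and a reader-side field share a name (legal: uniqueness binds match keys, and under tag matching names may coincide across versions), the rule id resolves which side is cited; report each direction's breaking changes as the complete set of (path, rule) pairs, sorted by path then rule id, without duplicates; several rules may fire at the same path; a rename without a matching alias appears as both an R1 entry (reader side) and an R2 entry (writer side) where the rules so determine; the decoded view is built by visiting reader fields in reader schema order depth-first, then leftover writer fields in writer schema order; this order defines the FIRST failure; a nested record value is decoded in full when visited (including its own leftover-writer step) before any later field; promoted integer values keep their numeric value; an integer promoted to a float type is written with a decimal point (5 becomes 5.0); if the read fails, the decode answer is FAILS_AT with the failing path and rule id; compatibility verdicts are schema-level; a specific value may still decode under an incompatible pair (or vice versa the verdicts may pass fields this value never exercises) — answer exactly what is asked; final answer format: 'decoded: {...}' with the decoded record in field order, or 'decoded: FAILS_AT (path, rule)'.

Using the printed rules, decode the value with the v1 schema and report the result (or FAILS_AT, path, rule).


arrows below run writer -> reader for Invoice
decode walk for Invoice under reader schema v1:
  channel := null (missing; optional => null)
  scores := ["gamma"]
  duration := -7
  balance := 0.25
  nickname := "gamma"
  height := 10.0
  => decoded: {"channel": null, "scores": ["gamma"], "duration": -7, "balance": 0.25, "nickname": "gamma", "height": 10.0}
diffs on Invoice not affecting the asked answer:
  added field owner to record Invoice: optional string, tag 14 (in v2 it sits immediately before channel) -> triggers nothing under the printed rules; the Invoice answer is the same either way
  enum State (field channel in record Invoice): symbol URGENT removed (it was the default; the default is cleared) -> shifts the Invoice verdicts, not this decode
  field duration in record Invoice: optional changed to required -> shifts the Invoice verdicts, not this decode

decoded: {"channel": null, "scores": ["gamma"], "duration": -7, "balance": 0.25, "nickname": "gamma", "height": 10.0}


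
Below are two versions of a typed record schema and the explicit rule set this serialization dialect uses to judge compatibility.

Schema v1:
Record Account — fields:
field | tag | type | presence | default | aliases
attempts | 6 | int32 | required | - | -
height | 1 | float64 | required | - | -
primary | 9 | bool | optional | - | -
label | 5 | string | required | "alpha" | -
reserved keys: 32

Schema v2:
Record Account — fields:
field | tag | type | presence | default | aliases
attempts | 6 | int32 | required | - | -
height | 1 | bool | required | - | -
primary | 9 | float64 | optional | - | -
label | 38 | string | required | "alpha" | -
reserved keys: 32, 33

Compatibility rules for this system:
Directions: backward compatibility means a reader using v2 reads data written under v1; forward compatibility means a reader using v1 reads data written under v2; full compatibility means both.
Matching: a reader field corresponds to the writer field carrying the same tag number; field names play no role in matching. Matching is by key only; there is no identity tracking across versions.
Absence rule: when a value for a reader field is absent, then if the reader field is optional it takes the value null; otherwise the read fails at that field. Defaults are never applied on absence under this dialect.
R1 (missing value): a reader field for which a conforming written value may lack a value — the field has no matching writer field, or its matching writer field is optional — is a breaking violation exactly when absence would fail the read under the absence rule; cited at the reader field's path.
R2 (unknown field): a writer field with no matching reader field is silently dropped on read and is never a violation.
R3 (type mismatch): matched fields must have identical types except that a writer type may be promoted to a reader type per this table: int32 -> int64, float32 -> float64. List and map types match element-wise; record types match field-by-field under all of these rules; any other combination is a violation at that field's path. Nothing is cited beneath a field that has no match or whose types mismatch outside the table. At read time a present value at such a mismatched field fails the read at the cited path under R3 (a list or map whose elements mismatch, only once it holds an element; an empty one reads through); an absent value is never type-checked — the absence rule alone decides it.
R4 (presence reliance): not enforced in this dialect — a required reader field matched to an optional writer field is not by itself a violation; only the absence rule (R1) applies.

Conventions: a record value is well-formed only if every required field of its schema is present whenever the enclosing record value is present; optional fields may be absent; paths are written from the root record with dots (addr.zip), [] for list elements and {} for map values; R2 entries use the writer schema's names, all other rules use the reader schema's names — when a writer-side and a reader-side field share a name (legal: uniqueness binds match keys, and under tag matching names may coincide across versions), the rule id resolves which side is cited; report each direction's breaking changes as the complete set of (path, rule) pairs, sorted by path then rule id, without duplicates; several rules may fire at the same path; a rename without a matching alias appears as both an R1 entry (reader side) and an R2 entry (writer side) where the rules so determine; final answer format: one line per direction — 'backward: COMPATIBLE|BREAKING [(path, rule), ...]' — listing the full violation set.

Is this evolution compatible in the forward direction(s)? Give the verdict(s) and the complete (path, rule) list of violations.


forward: BREAKING [(height, R3), (label, R1), (primary, R3)]

arrows below run writer -> reader for Account
forward pass over Account, reader schema v1, writer schema v2:
  int32 -> int32, writer required: attempts aligns to attempts
  bool -> float64, writer required: height aligns to height
  float64 -> bool, writer optional: primary aligns to primary
  label: no writer match
  writer field label has no reader counterpart
  breaking: (height, R3)
  breaking: (label, R1)
  breaking: (primary, R3)
  => 3 violation(s): forward is BREAKING for Account


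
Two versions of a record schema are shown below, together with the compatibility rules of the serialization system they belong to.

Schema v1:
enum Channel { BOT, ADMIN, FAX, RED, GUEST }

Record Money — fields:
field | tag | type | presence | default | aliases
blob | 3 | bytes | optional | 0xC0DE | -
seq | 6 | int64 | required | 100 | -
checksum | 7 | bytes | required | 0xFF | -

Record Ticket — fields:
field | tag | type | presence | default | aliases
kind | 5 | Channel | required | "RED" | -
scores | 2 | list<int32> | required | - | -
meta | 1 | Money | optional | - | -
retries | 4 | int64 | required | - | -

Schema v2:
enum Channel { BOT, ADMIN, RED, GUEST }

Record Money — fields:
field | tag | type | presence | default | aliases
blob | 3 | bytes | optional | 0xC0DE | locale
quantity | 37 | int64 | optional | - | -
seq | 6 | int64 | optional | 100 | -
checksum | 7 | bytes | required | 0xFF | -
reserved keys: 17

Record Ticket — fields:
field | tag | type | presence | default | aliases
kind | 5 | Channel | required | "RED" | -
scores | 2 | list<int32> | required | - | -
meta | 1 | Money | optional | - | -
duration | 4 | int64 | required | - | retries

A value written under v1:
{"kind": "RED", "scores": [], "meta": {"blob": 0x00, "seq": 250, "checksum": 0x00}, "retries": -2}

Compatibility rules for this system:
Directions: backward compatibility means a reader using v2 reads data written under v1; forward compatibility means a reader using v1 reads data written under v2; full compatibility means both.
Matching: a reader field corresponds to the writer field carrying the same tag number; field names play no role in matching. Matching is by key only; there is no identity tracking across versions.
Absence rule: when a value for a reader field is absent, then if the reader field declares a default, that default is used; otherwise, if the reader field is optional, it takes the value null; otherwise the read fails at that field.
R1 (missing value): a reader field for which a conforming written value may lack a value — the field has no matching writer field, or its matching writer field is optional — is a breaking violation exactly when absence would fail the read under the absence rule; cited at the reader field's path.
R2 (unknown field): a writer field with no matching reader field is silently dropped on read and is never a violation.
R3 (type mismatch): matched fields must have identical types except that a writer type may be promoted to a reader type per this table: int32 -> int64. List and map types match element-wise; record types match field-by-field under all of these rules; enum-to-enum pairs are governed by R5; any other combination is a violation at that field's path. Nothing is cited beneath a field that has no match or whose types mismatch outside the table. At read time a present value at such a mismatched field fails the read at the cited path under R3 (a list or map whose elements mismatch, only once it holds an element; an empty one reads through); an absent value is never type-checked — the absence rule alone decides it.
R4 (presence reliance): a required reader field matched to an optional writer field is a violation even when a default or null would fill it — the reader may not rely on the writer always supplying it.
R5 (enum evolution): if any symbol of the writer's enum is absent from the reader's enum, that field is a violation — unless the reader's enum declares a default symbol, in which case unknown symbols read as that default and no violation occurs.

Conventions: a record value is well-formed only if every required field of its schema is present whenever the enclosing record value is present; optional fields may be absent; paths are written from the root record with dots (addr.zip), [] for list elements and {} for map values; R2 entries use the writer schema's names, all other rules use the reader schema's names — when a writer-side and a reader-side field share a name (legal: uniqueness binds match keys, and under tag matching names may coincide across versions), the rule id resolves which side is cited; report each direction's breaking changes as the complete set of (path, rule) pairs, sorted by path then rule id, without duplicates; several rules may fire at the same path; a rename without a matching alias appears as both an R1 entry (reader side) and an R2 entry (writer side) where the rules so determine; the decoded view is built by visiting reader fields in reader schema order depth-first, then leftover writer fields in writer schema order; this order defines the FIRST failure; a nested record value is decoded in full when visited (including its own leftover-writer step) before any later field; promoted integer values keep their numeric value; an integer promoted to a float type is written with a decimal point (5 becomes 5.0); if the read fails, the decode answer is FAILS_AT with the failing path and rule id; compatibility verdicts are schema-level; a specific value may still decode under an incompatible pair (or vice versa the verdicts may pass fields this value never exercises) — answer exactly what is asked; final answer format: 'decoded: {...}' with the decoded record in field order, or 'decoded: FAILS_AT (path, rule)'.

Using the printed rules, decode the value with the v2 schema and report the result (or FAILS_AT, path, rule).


each type pair in Ticket: writer, then reader
decode walk for Ticket under reader schema v2:
  kind := "RED"
  scores := []
  meta.blob := 0x00
  meta.quantity := null (not supplied -> null)
  meta.seq := 250
  meta.checksum := 0x00
  duration := -2 (from writer retries)
  => decoded: {"kind": "RED", "scores": [], "meta": {"blob": 0x00, "quantity": null, "seq": 250, "checksum": 0x00}, "duration": -2}
remaining Ticket differences; none change what is asked:
  field seq in record Money: required changed to optional -> changes Ticket's schema-level verdicts only — the decode of this value is the same
  enum Channel (field kind in record Ticket): symbol FAX removed -> changes Ticket's schema-level verdicts only — the decode of this value is the same

decoded: {"kind": "RED", "scores": [], "meta": {"blob": 0x00, "quantity": null, "seq": 250, "checksum": 0x00}, "duration": -2}


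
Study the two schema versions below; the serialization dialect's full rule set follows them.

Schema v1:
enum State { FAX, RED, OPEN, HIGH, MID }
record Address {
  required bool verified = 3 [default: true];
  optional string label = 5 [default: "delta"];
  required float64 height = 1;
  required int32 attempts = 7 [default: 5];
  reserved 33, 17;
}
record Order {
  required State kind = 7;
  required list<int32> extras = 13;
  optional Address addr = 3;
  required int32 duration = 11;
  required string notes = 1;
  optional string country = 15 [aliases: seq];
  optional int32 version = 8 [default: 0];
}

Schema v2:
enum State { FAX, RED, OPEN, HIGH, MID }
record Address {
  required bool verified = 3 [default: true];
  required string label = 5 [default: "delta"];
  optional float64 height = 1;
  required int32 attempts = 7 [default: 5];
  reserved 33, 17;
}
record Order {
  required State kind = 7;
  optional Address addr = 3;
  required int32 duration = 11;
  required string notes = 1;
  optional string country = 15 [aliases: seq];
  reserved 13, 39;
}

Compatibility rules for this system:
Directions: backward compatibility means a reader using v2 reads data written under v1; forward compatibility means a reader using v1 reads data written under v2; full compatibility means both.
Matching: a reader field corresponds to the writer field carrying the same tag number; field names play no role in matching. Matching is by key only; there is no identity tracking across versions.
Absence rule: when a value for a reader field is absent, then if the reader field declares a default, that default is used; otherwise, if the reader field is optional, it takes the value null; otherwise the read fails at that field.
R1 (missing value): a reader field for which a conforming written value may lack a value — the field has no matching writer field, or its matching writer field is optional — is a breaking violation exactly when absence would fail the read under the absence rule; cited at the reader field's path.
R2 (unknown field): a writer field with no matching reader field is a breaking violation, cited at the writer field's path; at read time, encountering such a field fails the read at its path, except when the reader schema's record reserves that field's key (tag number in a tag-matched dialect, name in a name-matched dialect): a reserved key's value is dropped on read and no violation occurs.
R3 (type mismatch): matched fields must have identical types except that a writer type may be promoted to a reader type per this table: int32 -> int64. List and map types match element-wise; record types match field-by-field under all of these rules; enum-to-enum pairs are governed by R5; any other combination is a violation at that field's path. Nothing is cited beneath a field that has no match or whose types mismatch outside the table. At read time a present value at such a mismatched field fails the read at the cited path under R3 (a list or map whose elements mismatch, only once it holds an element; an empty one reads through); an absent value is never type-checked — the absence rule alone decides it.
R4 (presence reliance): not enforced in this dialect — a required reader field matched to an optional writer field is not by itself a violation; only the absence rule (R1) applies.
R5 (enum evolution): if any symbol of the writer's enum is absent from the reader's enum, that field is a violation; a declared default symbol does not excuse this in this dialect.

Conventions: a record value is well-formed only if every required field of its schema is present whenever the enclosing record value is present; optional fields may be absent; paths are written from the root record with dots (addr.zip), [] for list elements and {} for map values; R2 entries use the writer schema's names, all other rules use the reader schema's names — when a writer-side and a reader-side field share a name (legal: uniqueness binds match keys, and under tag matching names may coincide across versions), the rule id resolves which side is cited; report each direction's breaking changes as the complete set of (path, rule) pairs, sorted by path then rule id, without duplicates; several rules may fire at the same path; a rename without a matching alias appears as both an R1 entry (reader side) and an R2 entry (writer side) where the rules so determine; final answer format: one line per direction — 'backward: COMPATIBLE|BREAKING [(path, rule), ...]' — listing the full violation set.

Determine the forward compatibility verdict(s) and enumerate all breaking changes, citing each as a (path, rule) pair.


in Order below, arrows point writer -> reader
forward pass over Order, reader schema v1, writer schema v2:
  kind: State -> State, writer required; from kind
  no writer field matches reader extras
  addr: Address -> Address, writer optional; from addr
  duration: int32 -> int32, writer required; from duration
  notes: string -> string, writer required; from notes
  country: string -> string, writer optional; from country
  no writer field matches reader version
  addr.verified: bool -> bool, writer required; from addr.verified
  addr.label: string -> string, writer required; from addr.label
  addr.height: float64 -> float64, writer optional; from addr.height
  addr.attempts: int32 -> int32, writer required; from addr.attempts
  R1 fires at addr.height
  R1 fires at extras
  => forward: BREAKING (2)
remaining Order differences; none change what is asked:
  removed field version from record Order -> matters only for Order's backward compatibility — outside the asked direction
  field label in record Address: optional changed to required -> triggers nothing under Order's printed rules — same verdict

forward: BREAKING [(addr.height, R1), (extras, R1)]


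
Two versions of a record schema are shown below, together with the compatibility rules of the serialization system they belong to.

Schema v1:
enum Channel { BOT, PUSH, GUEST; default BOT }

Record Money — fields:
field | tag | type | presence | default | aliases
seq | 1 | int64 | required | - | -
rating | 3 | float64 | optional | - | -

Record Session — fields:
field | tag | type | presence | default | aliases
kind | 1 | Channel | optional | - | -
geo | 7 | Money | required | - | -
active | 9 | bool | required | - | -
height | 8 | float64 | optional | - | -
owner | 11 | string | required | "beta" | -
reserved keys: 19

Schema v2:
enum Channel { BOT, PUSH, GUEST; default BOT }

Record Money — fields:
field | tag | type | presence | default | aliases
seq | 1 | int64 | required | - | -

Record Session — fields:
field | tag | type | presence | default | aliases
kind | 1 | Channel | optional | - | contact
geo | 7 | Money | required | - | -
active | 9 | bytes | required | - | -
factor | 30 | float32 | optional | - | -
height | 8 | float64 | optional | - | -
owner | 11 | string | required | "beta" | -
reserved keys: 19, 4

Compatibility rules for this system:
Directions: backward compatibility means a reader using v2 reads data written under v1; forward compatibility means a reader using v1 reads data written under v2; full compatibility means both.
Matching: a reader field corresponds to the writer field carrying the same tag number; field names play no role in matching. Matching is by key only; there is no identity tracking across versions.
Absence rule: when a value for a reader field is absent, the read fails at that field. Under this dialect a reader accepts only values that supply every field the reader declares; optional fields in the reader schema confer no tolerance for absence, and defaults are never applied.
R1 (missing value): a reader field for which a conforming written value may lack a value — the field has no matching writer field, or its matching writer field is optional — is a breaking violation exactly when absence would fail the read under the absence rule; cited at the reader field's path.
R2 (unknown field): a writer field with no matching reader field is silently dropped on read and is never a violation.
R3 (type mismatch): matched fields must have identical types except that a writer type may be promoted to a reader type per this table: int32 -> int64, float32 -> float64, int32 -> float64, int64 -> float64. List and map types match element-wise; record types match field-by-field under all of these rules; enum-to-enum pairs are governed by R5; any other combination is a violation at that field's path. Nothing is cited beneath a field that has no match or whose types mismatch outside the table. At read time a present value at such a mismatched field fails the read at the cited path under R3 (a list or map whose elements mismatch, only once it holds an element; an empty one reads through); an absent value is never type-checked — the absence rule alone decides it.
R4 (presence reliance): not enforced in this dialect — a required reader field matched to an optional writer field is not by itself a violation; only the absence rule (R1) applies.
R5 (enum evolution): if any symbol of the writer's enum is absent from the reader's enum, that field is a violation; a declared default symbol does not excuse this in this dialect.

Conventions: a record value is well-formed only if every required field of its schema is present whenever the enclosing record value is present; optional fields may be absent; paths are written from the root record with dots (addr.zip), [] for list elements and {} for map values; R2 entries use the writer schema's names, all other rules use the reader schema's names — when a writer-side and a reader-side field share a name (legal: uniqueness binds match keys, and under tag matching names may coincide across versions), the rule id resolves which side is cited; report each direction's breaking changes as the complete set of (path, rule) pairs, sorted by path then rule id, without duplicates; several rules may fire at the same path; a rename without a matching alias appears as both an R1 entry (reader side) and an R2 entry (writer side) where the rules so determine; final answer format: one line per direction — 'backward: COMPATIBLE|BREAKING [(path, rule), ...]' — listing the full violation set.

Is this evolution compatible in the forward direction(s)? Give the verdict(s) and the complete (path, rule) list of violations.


forward: BREAKING [(active, R3), (geo.rating, R1), (height, R1), (kind, R1)]

each type pair in Session: writer, then reader
forward analysis of Session with v1 as reader and v2 as writer:
  kind: paired with writer kind (Channel -> Channel; writer optional)
  geo: paired with writer geo (Money -> Money; writer required)
  active: paired with writer active (bytes -> bool; writer required)
  height: paired with writer height (float64 -> float64; writer optional)
  owner: paired with writer owner (string -> string; writer required)
  writer factor: unknown to reader
  geo.seq: paired with writer geo.seq (int64 -> int64; writer required)
  geo.rating has no writer counterpart
  breaking: (active, R3)
  breaking: (geo.rating, R1)
  breaking: (height, R1)
  breaking: (kind, R1)
  forward on Session therefore BREAKING (4)
diffs on Session not affecting the asked answer:
  added field factor to record Session: optional float32, tag 30 (in v2 it sits immediately before height) -> affects backward compatibility only, which is not asked
  removed field rating from record Money -> affects backward compatibility only, which is not asked


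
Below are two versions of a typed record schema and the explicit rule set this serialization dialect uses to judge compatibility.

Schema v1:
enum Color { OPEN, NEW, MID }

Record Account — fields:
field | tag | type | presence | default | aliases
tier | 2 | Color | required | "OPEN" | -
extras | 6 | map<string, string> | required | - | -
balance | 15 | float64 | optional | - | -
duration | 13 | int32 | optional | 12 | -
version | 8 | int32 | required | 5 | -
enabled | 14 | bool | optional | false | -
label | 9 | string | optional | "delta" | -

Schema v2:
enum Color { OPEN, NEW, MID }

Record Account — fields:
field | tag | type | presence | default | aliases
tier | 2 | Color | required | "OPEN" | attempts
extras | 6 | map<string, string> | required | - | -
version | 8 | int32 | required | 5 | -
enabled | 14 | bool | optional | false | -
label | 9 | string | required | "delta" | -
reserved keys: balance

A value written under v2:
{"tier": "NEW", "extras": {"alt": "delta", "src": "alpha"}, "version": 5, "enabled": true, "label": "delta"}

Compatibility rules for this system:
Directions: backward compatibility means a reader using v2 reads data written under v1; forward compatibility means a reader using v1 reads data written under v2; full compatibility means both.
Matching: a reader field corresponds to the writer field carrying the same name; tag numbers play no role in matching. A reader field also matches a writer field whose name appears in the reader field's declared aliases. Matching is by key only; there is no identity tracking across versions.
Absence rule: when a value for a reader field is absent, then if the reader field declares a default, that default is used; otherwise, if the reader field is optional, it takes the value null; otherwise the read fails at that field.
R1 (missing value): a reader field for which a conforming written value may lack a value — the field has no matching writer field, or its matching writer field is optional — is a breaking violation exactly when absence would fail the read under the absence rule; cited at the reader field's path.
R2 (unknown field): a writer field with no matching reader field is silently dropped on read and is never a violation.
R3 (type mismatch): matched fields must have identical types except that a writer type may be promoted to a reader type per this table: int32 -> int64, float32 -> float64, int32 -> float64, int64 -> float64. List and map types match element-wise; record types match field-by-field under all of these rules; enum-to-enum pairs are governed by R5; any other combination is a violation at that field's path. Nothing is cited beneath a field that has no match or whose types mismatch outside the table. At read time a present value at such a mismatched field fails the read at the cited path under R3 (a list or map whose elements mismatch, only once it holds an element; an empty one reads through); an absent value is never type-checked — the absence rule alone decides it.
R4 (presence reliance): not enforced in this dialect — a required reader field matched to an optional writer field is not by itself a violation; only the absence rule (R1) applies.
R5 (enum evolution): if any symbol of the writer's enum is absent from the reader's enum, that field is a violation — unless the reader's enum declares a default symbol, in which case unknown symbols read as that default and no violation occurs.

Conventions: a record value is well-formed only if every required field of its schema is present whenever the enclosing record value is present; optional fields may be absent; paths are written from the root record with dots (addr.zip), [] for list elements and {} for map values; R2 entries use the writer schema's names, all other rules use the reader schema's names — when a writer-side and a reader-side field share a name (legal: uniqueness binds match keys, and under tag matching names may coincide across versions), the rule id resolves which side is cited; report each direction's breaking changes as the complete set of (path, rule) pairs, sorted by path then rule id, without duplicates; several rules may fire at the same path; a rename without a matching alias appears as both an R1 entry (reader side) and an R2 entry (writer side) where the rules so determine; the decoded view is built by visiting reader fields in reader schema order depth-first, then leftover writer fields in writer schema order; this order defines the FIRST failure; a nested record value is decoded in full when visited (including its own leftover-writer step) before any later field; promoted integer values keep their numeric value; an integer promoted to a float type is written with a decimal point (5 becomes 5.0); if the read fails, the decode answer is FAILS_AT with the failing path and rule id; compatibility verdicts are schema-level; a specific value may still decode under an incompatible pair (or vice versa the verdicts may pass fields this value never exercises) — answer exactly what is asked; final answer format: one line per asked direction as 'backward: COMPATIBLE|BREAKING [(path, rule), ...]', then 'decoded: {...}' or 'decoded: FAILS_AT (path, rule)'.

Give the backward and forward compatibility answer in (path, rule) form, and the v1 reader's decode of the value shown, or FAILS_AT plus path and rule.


arrows below run writer -> reader for Account
backward pass over Account, reader schema v2, writer schema v1:
  tier: paired with writer tier (Color -> Color; writer required)
  extras: paired with writer extras (map<string, string> -> map<string, string>; writer required)
  version: paired with writer version (int32 -> int32; writer required)
  enabled: paired with writer enabled (bool -> bool; writer optional)
  label: paired with writer label (string -> string; writer optional)
  balance (writer side), unknown to reader
  duration (writer side), unknown to reader
  nothing fires on Account: backward is COMPATIBLE
forward pass over Account, reader schema v1, writer schema v2:
  tier: paired with writer tier (Color -> Color; writer required)
  extras: paired with writer extras (map<string, string> -> map<string, string>; writer required)
  balance: no writer match
  duration: no writer match
  version: paired with writer version (int32 -> int32; writer required)
  enabled: paired with writer enabled (bool -> bool; writer optional)
  label: paired with writer label (string -> string; writer required)
  nothing fires on Account: forward is COMPATIBLE
migrating the Account value to v1:
  tier := "NEW"
  extras := {"alt": "delta", "src": "alpha"}
  balance := null (absent, optional -> null)
  duration := 12 (absent -> default)
  version := 5
  enabled := true
  label := "delta"
  => decoded: {"tier": "NEW", "extras": {"alt": "delta", "src": "alpha"}, "balance": null, "duration": 12, "version": 5, "enabled": true, "label": "delta"}

backward: COMPATIBLE []; forward: COMPATIBLE []; decoded: {"tier": "NEW", "extras": {"alt": "delta", "src": "alpha"}, "balance": null, "duration": 12, "version": 5, "enabled": true, "label": "delta"}
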